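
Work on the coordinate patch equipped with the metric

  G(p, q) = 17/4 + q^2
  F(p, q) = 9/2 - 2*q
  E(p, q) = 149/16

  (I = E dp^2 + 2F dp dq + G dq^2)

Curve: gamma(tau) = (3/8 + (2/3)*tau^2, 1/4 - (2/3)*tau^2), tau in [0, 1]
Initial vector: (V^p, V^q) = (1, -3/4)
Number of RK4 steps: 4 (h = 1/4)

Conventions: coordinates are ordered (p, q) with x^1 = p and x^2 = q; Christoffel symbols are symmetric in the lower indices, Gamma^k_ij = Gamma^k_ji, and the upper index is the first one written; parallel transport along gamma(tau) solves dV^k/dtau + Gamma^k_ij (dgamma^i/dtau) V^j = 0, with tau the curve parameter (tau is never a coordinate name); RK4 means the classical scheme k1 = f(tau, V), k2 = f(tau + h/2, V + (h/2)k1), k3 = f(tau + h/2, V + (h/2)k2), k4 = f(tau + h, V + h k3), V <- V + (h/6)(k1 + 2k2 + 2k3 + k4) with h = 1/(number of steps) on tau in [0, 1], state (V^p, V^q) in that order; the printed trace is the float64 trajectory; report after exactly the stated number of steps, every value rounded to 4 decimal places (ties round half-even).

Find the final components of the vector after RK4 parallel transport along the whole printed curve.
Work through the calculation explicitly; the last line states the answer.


gamma'(tau) = ((4/3)*tau, -(4/3)*tau); f(tau, V)^k = -Gamma^k_ij(gamma(tau)) gamma'^i(tau) V^j; h = 1/4; intermediate values shown to 6 dp
curve data and Christoffel symbols at the stage parameters:
  tau = 0.000000: gamma = (0.375000, 0.250000), gamma' = (0.000000, 0.000000); Gamma_ppp = 0.000000, Gamma_ppq = 0.000000, Gamma_pqq = -0.398383, Gamma_qpp = 0.000000, Gamma_qpq = 0.000000, Gamma_qqq = 0.427486
  tau = 0.125000: gamma = (0.385417, 0.239583), gamma' = (0.166667, -0.166667); Gamma_ppp = 0.000000, Gamma_ppq = 0.000000, Gamma_pqq = -0.399996, Gamma_qpp = 0.000000, Gamma_qpq = 0.000000, Gamma_qqq = 0.429006
  tau = 0.250000: gamma = (0.416667, 0.208333), gamma' = (0.333333, -0.333333); Gamma_ppp = 0.000000, Gamma_ppq = 0.000000, Gamma_pqq = -0.404892, Gamma_qpp = 0.000000, Gamma_qpq = 0.000000, Gamma_qqq = 0.433605
  tau = 0.375000: gamma = (0.468750, 0.156250), gamma' = (0.500000, -0.500000); Gamma_ppp = 0.000000, Gamma_ppq = 0.000000, Gamma_pqq = -0.413246, Gamma_qpp = 0.000000, Gamma_qpq = 0.000000, Gamma_qqq = 0.441398
  tau = 0.500000: gamma = (0.541667, 0.083333), gamma' = (0.666667, -0.666667); Gamma_ppp = 0.000000, Gamma_ppq = 0.000000, Gamma_pqq = -0.425353, Gamma_qpp = 0.000000, Gamma_qpq = 0.000000, Gamma_qqq = 0.452562
  tau = 0.625000: gamma = (0.635417, -0.010417), gamma' = (0.833333, -0.833333); Gamma_ppp = 0.000000, Gamma_ppq = 0.000000, Gamma_pqq = -0.441619, Gamma_qpp = 0.000000, Gamma_qpq = 0.000000, Gamma_qqq = 0.467299
  tau = 0.750000: gamma = (0.750000, -0.125000), gamma' = (1.000000, -1.000000); Gamma_ppp = 0.000000, Gamma_ppq = 0.000000, Gamma_pqq = -0.462528, Gamma_qpp = 0.000000, Gamma_qpq = 0.000000, Gamma_qqq = 0.485745
  tau = 0.875000: gamma = (0.885417, -0.260417), gamma' = (1.166667, -1.166667); Gamma_ppp = 0.000000, Gamma_ppq = 0.000000, Gamma_pqq = -0.488512, Gamma_qpp = 0.000000, Gamma_qpq = 0.000000, Gamma_qqq = 0.507739
  tau = 1.000000: gamma = (1.041667, -0.416667), gamma' = (1.333333, -1.333333); Gamma_ppp = 0.000000, Gamma_ppq = 0.000000, Gamma_pqq = -0.519590, Gamma_qpp = 0.000000, Gamma_qpq = 0.000000, Gamma_qqq = 0.532253
step 0: V^p = 1.0000, V^q = -0.7500
step 1: k1 = (0.000000, 0.000000), k2 = (0.049999, -0.053626), k3 = (0.050446, -0.054105), k4 = (0.103048, -0.110356); V <- V + (h/6)(k1 + 2k2 + 2k3 + k4): V^p = 1.0127, V^q = -0.7636
step 2: k1 = (0.103055, -0.110363), k2 = (0.160623, -0.171565), k3 = (0.162204, -0.173253), k4 = (0.228809, -0.243445); V <- V + (h/6)(k1 + 2k2 + 2k3 + k4): V^p = 1.0534, V^q = -0.8071
step 3: k1 = (0.228855, -0.243494), k2 = (0.308210, -0.326132), k3 = (0.312011, -0.330154), k4 = (0.411461, -0.432115); V <- V + (h/6)(k1 + 2k2 + 2k3 + k4): V^p = 1.1318, V^q = -0.8899
step 4: k1 = (0.411600, -0.432261), k2 = (0.537973, -0.559146), k3 = (0.547012, -0.568541), k4 = (0.714976, -0.732401); V <- V + (h/6)(k1 + 2k2 + 2k3 + k4): V^p = 1.2691, V^q = -1.0324

Answer: V^p = 1.2691, V^q = -1.0324


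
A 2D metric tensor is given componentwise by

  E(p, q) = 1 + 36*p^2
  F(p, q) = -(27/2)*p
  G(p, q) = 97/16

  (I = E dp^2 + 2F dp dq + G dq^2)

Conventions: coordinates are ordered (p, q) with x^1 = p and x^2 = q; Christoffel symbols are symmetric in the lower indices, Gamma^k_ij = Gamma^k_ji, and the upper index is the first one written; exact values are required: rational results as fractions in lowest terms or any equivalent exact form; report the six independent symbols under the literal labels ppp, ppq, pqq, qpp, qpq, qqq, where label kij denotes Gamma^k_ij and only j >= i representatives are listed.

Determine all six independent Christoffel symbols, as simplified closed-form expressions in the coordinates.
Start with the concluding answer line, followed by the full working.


Answer: Gamma_ppp = 576*p/(576*p^2 + 97), Gamma_ppq = 0, Gamma_pqq = 0, Gamma_qpp = -216/(576*p^2 + 97), Gamma_qpq = 0, Gamma_qqq = 0

E = 1 + 36*p^2; F = -(27/2)*p; G = 97/16
Gamma^k_ij = (1/2) g^{kl} (d_i g_jl + d_j g_il - d_l g_ij), with g^inv = (1/(EG-F^2)) [[G, -F], [-F, E]]
first partials: E_p = 72*p, E_q = 0, F_p = -27/2, F_q = 0, G_p = 0, G_q = 0
D = EG - F^2 = 97/16 + 36*p^2
expanded: Gamma^p_pp = (G E_p - 2F F_p + F E_q)/(2D), Gamma^p_pq = (G E_q - F G_p)/(2D), Gamma^p_qq = (2G F_q - G G_p - F G_q)/(2D), Gamma^q_pp = (2E F_p - E E_q - F E_p)/(2D), Gamma^q_pq = (E G_p - F E_q)/(2D), Gamma^q_qq = (E G_q - 2F F_q + F G_p)/(2D); substitute and cancel common factors


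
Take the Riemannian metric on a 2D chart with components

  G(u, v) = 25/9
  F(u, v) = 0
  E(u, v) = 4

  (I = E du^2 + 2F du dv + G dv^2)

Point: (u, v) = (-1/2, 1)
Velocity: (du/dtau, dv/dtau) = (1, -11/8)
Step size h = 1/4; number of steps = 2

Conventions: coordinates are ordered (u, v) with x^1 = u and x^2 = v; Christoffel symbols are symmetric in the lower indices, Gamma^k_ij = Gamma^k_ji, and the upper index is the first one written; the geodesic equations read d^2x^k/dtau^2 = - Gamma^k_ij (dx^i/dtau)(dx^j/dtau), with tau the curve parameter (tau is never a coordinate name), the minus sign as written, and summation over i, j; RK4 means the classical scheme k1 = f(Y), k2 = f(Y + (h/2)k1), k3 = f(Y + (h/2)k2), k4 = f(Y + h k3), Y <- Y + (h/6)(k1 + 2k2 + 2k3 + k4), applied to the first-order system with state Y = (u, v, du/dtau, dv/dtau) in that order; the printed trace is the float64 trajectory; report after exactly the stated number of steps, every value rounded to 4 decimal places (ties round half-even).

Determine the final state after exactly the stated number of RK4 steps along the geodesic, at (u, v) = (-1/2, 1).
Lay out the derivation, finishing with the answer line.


f(Y) = (du/dtau, dv/dtau, -Gamma^u_ij Y'^i Y'^j, -Gamma^v_ij Y'^i Y'^j) with the Gammas evaluated at the stage position; h = 0.250000; intermediate values shown to 6 dp
step 0: u = -0.5000, v = 1.0000, du/dtau = 1.0000, dv/dtau = -1.3750
step 1:
  k1: at (u, v) = (-0.500000, 1.000000), (du/dtau, dv/dtau) = (1.000000, -1.375000); Gamma_uuu = 0.000000, Gamma_uuv = 0.000000, Gamma_uvv = 0.000000, Gamma_vuu = 0.000000, Gamma_vuv = 0.000000, Gamma_vvv = 0.000000; k1 = (1.000000, -1.375000, 0.000000, 0.000000)
  k2: at (u, v) = (-0.375000, 0.828125), (du/dtau, dv/dtau) = (1.000000, -1.375000); Gamma_uuu = 0.000000, Gamma_uuv = 0.000000, Gamma_uvv = 0.000000, Gamma_vuu = 0.000000, Gamma_vuv = 0.000000, Gamma_vvv = 0.000000; k2 = (1.000000, -1.375000, 0.000000, 0.000000)
  k3: at (u, v) = (-0.375000, 0.828125), (du/dtau, dv/dtau) = (1.000000, -1.375000); Gamma_uuu = 0.000000, Gamma_uuv = 0.000000, Gamma_uvv = 0.000000, Gamma_vuu = 0.000000, Gamma_vuv = 0.000000, Gamma_vvv = 0.000000; k3 = (1.000000, -1.375000, 0.000000, 0.000000)
  k4: at (u, v) = (-0.250000, 0.656250), (du/dtau, dv/dtau) = (1.000000, -1.375000); Gamma_uuu = 0.000000, Gamma_uuv = 0.000000, Gamma_uvv = 0.000000, Gamma_vuu = 0.000000, Gamma_vuv = 0.000000, Gamma_vvv = 0.000000; k4 = (1.000000, -1.375000, 0.000000, 0.000000)
  Y <- Y + (h/6)(k1 + 2k2 + 2k3 + k4): u = -0.2500, v = 0.6562, du/dtau = 1.0000, dv/dtau = -1.3750
step 2:
  k1: at (u, v) = (-0.250000, 0.656250), (du/dtau, dv/dtau) = (1.000000, -1.375000); Gamma_uuu = 0.000000, Gamma_uuv = 0.000000, Gamma_uvv = 0.000000, Gamma_vuu = 0.000000, Gamma_vuv = 0.000000, Gamma_vvv = 0.000000; k1 = (1.000000, -1.375000, 0.000000, 0.000000)
  k2: at (u, v) = (-0.125000, 0.484375), (du/dtau, dv/dtau) = (1.000000, -1.375000); Gamma_uuu = 0.000000, Gamma_uuv = 0.000000, Gamma_uvv = 0.000000, Gamma_vuu = 0.000000, Gamma_vuv = 0.000000, Gamma_vvv = 0.000000; k2 = (1.000000, -1.375000, 0.000000, 0.000000)
  k3: at (u, v) = (-0.125000, 0.484375), (du/dtau, dv/dtau) = (1.000000, -1.375000); Gamma_uuu = 0.000000, Gamma_uuv = 0.000000, Gamma_uvv = 0.000000, Gamma_vuu = 0.000000, Gamma_vuv = 0.000000, Gamma_vvv = 0.000000; k3 = (1.000000, -1.375000, 0.000000, 0.000000)
  k4: at (u, v) = (0.000000, 0.312500), (du/dtau, dv/dtau) = (1.000000, -1.375000); Gamma_uuu = 0.000000, Gamma_uuv = 0.000000, Gamma_uvv = 0.000000, Gamma_vuu = 0.000000, Gamma_vuv = 0.000000, Gamma_vvv = 0.000000; k4 = (1.000000, -1.375000, 0.000000, 0.000000)
  Y <- Y + (h/6)(k1 + 2k2 + 2k3 + k4): u = 0.0000, v = 0.3125, du/dtau = 1.0000, dv/dtau = -1.3750

Answer: u = 0.0000, v = 0.3125, du/dtau = 1.0000, dv/dtau = -1.3750


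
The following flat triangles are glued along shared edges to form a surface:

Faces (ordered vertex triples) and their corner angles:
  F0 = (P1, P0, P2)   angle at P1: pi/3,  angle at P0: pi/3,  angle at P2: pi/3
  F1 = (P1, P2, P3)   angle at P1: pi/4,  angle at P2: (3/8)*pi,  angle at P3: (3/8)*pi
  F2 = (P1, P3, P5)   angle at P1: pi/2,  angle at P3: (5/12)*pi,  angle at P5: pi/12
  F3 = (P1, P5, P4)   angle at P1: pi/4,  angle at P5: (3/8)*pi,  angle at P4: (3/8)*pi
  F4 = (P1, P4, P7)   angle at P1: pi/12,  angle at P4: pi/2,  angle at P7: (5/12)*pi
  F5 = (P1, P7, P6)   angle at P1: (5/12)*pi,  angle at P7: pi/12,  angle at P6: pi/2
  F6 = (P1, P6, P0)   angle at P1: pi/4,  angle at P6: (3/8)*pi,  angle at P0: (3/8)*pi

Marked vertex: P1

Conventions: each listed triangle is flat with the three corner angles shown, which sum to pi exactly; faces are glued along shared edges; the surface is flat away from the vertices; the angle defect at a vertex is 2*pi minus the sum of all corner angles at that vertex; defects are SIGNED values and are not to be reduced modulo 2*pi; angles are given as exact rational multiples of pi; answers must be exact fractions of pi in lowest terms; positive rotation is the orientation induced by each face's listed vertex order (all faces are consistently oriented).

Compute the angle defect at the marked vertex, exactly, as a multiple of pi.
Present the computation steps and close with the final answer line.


Sum of corner angles at P1: (25/12)*pi
defect = 2*pi - (25/12)*pi

Answer: defect(P1) = -pi/12


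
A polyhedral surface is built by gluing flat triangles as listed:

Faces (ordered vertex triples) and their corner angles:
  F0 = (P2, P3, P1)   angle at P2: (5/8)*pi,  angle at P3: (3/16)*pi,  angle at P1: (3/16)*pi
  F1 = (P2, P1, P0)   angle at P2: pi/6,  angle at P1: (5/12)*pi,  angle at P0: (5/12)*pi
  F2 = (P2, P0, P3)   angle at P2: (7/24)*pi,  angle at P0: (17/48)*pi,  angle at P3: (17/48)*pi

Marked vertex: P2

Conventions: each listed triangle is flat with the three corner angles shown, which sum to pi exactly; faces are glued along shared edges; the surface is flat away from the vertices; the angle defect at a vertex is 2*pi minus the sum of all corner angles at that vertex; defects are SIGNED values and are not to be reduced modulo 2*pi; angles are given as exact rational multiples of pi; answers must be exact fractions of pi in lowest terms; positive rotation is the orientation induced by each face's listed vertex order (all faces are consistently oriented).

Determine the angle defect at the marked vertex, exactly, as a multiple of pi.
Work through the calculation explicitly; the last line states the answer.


Sum of corner angles at P2: (13/12)*pi
defect = 2*pi - (13/12)*pi

Answer: defect(P2) = (11/12)*pi


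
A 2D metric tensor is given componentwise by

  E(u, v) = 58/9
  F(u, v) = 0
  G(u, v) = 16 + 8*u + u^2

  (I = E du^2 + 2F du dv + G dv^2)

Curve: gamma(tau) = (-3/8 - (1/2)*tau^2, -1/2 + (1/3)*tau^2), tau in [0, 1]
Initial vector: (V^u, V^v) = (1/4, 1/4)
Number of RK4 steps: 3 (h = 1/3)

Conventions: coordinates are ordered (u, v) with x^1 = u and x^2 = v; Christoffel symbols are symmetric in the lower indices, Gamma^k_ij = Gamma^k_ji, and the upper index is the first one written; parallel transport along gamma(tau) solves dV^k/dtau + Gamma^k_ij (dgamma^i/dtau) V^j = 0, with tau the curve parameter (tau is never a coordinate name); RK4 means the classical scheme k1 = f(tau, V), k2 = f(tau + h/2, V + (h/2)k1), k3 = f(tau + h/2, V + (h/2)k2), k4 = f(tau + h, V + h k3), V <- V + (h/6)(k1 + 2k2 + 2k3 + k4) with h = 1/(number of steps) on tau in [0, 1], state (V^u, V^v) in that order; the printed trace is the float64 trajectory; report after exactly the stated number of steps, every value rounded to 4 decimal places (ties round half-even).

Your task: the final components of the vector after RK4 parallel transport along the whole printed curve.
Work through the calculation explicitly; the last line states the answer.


gamma'(tau) = (-tau, (2/3)*tau); f(tau, V)^k = -Gamma^k_ij(gamma(tau)) gamma'^i(tau) V^j; h = 1/3; intermediate values shown to 6 dp
curve data and Christoffel symbols at the stage parameters:
  tau = 0.000000: gamma = (-0.375000, -0.500000), gamma' = (0.000000, 0.000000); Gamma_uuu = 0.000000, Gamma_uuv = 0.000000, Gamma_uvv = -0.562500, Gamma_vuu = 0.000000, Gamma_vuv = 0.275862, Gamma_vvv = 0.000000
  tau = 0.166667: gamma = (-0.388889, -0.490741), gamma' = (-0.166667, 0.111111); Gamma_uuu = 0.000000, Gamma_uuv = 0.000000, Gamma_uvv = -0.560345, Gamma_vuu = 0.000000, Gamma_vuv = 0.276923, Gamma_vvv = 0.000000
  tau = 0.333333: gamma = (-0.430556, -0.462963), gamma' = (-0.333333, 0.222222); Gamma_uuu = 0.000000, Gamma_uuv = 0.000000, Gamma_uvv = -0.553879, Gamma_vuu = 0.000000, Gamma_vuv = 0.280156, Gamma_vvv = 0.000000
  tau = 0.500000: gamma = (-0.500000, -0.416667), gamma' = (-0.500000, 0.333333); Gamma_uuu = 0.000000, Gamma_uuv = 0.000000, Gamma_uvv = -0.543103, Gamma_vuu = 0.000000, Gamma_vuv = 0.285714, Gamma_vvv = 0.000000
  tau = 0.666667: gamma = (-0.597222, -0.351852), gamma' = (-0.666667, 0.444444); Gamma_uuu = 0.000000, Gamma_uuv = 0.000000, Gamma_uvv = -0.528017, Gamma_vuu = 0.000000, Gamma_vuv = 0.293878, Gamma_vvv = 0.000000
  tau = 0.833333: gamma = (-0.722222, -0.268519), gamma' = (-0.833333, 0.555556); Gamma_uuu = 0.000000, Gamma_uuv = 0.000000, Gamma_uvv = -0.508621, Gamma_vuu = 0.000000, Gamma_vuv = 0.305085, Gamma_vvv = 0.000000
  tau = 1.000000: gamma = (-0.875000, -0.166667), gamma' = (-1.000000, 0.666667); Gamma_uuu = 0.000000, Gamma_uuv = 0.000000, Gamma_uvv = -0.484914, Gamma_vuu = 0.000000, Gamma_vuv = 0.320000, Gamma_vvv = 0.000000
step 0: V^u = 0.2500, V^v = 0.2500
step 1: k1 = (0.000000, 0.000000), k2 = (0.015565, 0.003846), k3 = (0.015605, 0.003796), k4 = (0.030927, 0.007576); V <- V + (h/6)(k1 + 2k2 + 2k3 + k4): V^u = 0.2552, V^v = 0.2513
step 2: k1 = (0.030927, 0.007578), k2 = (0.045717, 0.011282), k3 = (0.045829, 0.011136), k4 = (0.059838, 0.014631); V <- V + (h/6)(k1 + 2k2 + 2k3 + k4): V^u = 0.2704, V^v = 0.2550
step 3: k1 = (0.059841, 0.014641), k2 = (0.072743, 0.017929), k3 = (0.072897, 0.017704), k4 = (0.084341, 0.020619); V <- V + (h/6)(k1 + 2k2 + 2k3 + k4): V^u = 0.2946, V^v = 0.2609

Answer: V^u = 0.2946, V^v = 0.2609


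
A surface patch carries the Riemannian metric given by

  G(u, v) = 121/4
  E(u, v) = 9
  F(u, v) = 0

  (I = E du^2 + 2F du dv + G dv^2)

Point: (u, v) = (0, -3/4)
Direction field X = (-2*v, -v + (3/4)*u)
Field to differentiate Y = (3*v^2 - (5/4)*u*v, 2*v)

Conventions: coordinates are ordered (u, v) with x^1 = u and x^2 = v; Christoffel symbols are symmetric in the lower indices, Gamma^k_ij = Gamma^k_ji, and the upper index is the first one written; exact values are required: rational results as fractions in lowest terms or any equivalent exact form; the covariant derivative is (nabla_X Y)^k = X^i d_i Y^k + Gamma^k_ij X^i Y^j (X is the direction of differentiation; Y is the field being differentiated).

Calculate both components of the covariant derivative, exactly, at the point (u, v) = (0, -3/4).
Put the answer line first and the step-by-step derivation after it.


Answer: (nabla_X Y)^u = -63/32, (nabla_X Y)^v = 3/2

E = 9, F = 0, G = 121/4 at the point
E_u = 0, E_v = 0, F_u = 0, F_v = 0, G_u = 0, G_v = 0
EG - F^2 = 1089/4;  g^inv = (4/1089) * [[121/4, 0], [0, 9]]
first-kind symbols [ij,l] = (1/2)(d_i g_jl + d_j g_il - d_l g_ij): [uu,u] = E_u/2 = 0, [uu,v] = F_u - E_v/2 = 0, [uv,u] = E_v/2 = 0, [uv,v] = G_u/2 = 0, [vv,u] = F_v - G_u/2 = 0, [vv,v] = G_v/2 = 0
Gamma^u_ij = (G*[ij,u] - F*[ij,v])/(EG - F^2), Gamma^v_ij = (E*[ij,v] - F*[ij,u])/(EG - F^2)
Gamma_uuu = 0, Gamma_uuv = 0, Gamma_uvv = 0, Gamma_vuu = 0, Gamma_vuv = 0, Gamma_vvv = 0
X = (3/2, 3/4), Y = (27/16, -3/2) at the point


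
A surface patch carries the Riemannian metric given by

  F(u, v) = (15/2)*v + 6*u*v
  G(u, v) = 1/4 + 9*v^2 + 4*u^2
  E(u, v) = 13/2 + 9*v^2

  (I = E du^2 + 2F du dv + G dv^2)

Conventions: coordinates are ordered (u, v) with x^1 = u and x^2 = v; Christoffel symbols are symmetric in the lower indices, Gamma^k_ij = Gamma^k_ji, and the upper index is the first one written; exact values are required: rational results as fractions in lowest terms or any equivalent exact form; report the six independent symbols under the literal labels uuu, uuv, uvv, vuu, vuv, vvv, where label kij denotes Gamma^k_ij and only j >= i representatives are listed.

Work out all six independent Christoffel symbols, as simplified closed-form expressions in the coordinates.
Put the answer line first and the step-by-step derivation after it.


Answer: Gamma_uuu = (144*u*v^2 + 180*v^2)/(208*u^2 - 720*u*v^2 + 648*v^4 + 36*v^2 + 13), Gamma_uuv = (96*u^2*v - 240*u*v + 648*v^3 + 18*v)/(208*u^2 - 720*u*v^2 + 648*v^4 + 36*v^2 + 13), Gamma_uvv = (64*u^3 + 240*u^2 - 288*u*v^2 + 4*u + 15)/(208*u^2 - 720*u*v^2 + 648*v^4 + 36*v^2 + 13), Gamma_vuu = (-216*v^3 - 156*v)/(208*u^2 - 720*u*v^2 + 648*v^4 + 36*v^2 + 13), Gamma_vuv = (-144*u*v^2 + 208*u - 540*v^2)/(208*u^2 - 720*u*v^2 + 648*v^4 + 36*v^2 + 13), Gamma_vvv = (-96*u^2*v - 480*u*v + 648*v^3 + 18*v)/(208*u^2 - 720*u*v^2 + 648*v^4 + 36*v^2 + 13)

E = 13/2 + 9*v^2; F = (15/2)*v + 6*u*v; G = 1/4 + 9*v^2 + 4*u^2
Gamma^k_ij = (1/2) g^{kl} (d_i g_jl + d_j g_il - d_l g_ij), with g^inv = (1/(EG-F^2)) [[G, -F], [-F, E]]
first partials: E_u = 0, E_v = 18*v, F_u = 6*v, F_v = 15/2 + 6*u, G_u = 8*u, G_v = 18*v
D = EG - F^2 = 13/8 + (9/2)*v^2 + 26*u^2 - 90*u*v^2 + 81*v^4
expanded: Gamma^u_uu = (G E_u - 2F F_u + F E_v)/(2D), Gamma^u_uv = (G E_v - F G_u)/(2D), Gamma^u_vv = (2G F_v - G G_u - F G_v)/(2D), Gamma^v_uu = (2E F_u - E E_v - F E_u)/(2D), Gamma^v_uv = (E G_u - F E_v)/(2D), Gamma^v_vv = (E G_v - 2F F_v + F G_u)/(2D); substitute and cancel common factors


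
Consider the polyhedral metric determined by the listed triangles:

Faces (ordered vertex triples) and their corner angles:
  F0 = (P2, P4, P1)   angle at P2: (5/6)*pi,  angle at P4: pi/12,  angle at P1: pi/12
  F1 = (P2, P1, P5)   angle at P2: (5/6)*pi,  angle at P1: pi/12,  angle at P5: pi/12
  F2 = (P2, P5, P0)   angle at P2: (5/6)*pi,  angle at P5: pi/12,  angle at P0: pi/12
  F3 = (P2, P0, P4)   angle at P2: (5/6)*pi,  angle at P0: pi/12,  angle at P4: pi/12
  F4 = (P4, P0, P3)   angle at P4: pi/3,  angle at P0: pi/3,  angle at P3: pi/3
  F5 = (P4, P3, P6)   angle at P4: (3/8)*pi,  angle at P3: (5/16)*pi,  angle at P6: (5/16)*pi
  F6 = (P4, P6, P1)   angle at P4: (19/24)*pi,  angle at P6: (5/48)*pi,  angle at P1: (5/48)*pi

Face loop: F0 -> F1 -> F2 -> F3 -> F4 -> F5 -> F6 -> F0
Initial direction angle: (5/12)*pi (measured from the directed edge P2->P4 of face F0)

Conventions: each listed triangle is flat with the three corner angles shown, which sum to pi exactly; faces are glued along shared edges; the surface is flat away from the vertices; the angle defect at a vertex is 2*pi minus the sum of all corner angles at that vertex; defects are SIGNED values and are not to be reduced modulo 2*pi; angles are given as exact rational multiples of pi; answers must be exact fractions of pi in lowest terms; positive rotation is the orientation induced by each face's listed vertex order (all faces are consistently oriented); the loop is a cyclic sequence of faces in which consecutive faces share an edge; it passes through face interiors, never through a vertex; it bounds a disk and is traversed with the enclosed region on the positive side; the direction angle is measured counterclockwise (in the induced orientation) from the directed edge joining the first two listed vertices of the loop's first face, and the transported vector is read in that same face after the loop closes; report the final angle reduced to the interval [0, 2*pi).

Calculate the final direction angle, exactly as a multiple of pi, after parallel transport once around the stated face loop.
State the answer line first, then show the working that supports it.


Answer: final direction angle = (17/12)*pi

enclosed vertex P2: corner angles sum to (10/3)*pi, defect = 2*pi - (10/3)*pi = (-4/3)*pi
enclosed vertex P4: corner angles sum to (5/3)*pi, defect = 2*pi - (5/3)*pi = pi/3
the rotation equals the total enclosed defect, so the final angle is initial + defects (mod 2*pi)
final angle = (5/12)*pi - pi = (17/12)*pi (mod 2*pi)


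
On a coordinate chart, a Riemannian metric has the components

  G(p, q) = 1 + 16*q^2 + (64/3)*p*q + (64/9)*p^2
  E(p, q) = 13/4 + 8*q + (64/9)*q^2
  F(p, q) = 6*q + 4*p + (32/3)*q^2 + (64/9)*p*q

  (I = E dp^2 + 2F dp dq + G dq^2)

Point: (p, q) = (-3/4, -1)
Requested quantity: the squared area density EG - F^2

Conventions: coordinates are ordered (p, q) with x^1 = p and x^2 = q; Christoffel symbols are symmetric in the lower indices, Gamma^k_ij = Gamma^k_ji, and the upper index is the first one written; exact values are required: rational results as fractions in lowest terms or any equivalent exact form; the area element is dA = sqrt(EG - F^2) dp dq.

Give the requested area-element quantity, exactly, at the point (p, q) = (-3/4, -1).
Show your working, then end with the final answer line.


E = 85/36, F = 7, G = 37; EG - F^2 = 1381/36

Answer: EG - F^2 = 1381/36


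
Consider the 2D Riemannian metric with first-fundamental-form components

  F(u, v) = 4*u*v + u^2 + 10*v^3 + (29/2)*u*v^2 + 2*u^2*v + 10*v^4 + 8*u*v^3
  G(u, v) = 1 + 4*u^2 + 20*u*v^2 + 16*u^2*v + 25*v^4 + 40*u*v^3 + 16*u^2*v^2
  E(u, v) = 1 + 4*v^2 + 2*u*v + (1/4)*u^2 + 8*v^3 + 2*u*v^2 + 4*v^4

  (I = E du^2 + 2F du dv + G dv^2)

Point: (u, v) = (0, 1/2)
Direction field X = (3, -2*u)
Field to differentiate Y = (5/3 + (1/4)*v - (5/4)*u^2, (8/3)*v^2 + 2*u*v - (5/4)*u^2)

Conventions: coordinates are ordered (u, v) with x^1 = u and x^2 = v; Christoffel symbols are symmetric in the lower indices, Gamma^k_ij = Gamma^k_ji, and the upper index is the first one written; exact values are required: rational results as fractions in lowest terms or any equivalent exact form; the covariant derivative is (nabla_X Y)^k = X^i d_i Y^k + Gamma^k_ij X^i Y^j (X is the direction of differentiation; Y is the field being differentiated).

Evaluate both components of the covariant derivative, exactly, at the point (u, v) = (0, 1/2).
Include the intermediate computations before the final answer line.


E = 13/4, F = 15/8, G = 41/16 at the point
E_u = 3/2, E_v = 12, F_u = 53/8, F_v = 25/2, G_u = 10, G_v = 25/2
EG - F^2 = 77/16;  g^inv = (16/77) * [[41/16, -15/8], [-15/8, 13/4]]
first-kind symbols [ij,l] = (1/2)(d_i g_jl + d_j g_il - d_l g_ij): [uu,u] = E_u/2 = 3/4, [uu,v] = F_u - E_v/2 = 5/8, [uv,u] = E_v/2 = 6, [uv,v] = G_u/2 = 5, [vv,u] = F_v - G_u/2 = 15/2, [vv,v] = G_v/2 = 25/4
Gamma^u_ij = (G*[ij,u] - F*[ij,v])/(EG - F^2), Gamma^v_ij = (E*[ij,v] - F*[ij,u])/(EG - F^2)
Gamma_uuu = 12/77, Gamma_uuv = 96/77, Gamma_uvv = 120/77, Gamma_vuu = 10/77, Gamma_vuv = 80/77, Gamma_vvv = 100/77
X = (3, 0), Y = (43/24, 2/3) at the point

Answer: (nabla_X Y)^u = 513/154, (nabla_X Y)^v = 1779/308


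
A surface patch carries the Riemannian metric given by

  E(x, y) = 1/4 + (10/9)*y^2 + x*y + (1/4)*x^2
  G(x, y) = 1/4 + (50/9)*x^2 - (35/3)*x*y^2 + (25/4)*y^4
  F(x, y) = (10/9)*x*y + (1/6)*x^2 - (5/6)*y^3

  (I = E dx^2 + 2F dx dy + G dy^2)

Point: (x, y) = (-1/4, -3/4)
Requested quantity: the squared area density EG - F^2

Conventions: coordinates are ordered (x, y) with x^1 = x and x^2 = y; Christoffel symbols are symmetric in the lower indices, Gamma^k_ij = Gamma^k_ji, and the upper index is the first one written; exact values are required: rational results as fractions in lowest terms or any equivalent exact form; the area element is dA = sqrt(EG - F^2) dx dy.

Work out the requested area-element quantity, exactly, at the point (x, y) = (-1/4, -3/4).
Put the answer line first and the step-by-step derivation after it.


Answer: EG - F^2 = 829579/196608

E = 69/64, F = 73/128, G = 38849/9216; EG - F^2 = 829579/196608


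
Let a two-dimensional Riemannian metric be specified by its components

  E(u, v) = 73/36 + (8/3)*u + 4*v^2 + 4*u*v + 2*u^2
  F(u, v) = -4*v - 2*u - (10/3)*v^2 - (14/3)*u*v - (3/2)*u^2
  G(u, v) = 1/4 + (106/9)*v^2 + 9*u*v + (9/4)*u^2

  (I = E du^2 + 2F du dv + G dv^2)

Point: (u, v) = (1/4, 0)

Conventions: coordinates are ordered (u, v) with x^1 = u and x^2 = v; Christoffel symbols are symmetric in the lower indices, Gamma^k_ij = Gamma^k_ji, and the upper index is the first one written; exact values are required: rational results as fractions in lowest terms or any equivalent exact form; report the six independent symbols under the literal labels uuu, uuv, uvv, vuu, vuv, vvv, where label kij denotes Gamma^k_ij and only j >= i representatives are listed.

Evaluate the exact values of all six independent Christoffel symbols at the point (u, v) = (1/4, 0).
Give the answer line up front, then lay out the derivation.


Answer: Gamma_uuu = -11184/6901, Gamma_uuv = 4878/6901, Gamma_uvv = -14469/6901, Gamma_vuu = -74416/6901, Gamma_vuv = 17352/6901, Gamma_vvv = -2118/6901

E = 203/72, F = -19/32, G = 25/64 at the point
E_u = 11/3, E_v = 1, F_u = -11/4, F_v = -31/6, G_u = 9/8, G_v = 9/4
EG - F^2 = 6901/9216;  g^inv = (9216/6901) * [[25/64, 19/32], [19/32, 203/72]]
first-kind symbols [ij,l] = (1/2)(d_i g_jl + d_j g_il - d_l g_ij): [uu,u] = E_u/2 = 11/6, [uu,v] = F_u - E_v/2 = -13/4, [uv,u] = E_v/2 = 1/2, [uv,v] = G_u/2 = 9/16, [vv,u] = F_v - G_u/2 = -275/48, [vv,v] = G_v/2 = 9/8
Gamma^u_ij = (G*[ij,u] - F*[ij,v])/(EG - F^2), Gamma^v_ij = (E*[ij,v] - F*[ij,u])/(EG - F^2)


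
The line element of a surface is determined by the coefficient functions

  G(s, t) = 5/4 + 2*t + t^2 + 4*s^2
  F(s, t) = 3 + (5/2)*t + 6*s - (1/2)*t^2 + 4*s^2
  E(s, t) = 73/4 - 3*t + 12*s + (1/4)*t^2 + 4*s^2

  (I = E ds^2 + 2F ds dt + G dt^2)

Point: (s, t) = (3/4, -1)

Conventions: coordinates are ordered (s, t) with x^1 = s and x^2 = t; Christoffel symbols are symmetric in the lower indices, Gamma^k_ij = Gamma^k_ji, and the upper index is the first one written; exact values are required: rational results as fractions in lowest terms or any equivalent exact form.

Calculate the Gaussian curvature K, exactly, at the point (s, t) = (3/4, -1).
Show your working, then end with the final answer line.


E = 131/4, F = 27/4, G = 5/2, EG - F^2 = 581/16 at the point
E_s = 18, E_t = -7/2, F_s = 12, F_t = 7/2, G_s = 6, G_t = 0
E_tt = 1/2, F_st = 0, G_ss = 8
K follows from Brioschi's formula, (det M1 - det M2)/(EG - F^2)^2.
M1 = [[-E_tt/2 + F_st - G_ss/2, E_s/2, F_s - E_t/2], [F_t - G_s/2, E, F], [G_t/2, F, G]] = [[-17/4, 9, 55/4], [1/2, 131/4, 27/4], [0, 27/4, 5/2]]; det M1 = -7627/64
M2 = [[0, E_t/2, G_s/2], [E_t/2, E, F], [G_s/2, F, G]] = [[0, -7/4, 3], [-7/4, 131/4, 27/4], [3, 27/4, 5/2]]; det M2 = -11945/32
det M1 - det M2 = 16263/64; K = 16263/64 / (581/16)^2 = 65052/337561

Answer: K = 65052/337561


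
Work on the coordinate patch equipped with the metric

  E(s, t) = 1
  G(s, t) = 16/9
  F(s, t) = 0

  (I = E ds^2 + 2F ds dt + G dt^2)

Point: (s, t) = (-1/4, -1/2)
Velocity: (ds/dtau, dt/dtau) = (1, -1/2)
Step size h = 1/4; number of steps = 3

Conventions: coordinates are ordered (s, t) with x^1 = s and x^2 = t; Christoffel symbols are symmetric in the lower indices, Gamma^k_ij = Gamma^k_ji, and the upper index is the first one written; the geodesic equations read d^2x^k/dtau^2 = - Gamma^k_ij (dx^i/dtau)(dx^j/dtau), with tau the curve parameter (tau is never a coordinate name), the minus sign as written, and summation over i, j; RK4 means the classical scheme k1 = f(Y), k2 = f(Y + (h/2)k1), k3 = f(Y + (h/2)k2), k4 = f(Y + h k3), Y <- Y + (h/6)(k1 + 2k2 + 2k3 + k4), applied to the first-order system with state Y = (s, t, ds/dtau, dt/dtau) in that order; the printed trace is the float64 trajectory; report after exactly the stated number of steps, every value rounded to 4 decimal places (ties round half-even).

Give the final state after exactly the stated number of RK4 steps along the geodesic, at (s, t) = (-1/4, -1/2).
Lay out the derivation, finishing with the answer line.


f(Y) = (ds/dtau, dt/dtau, -Gamma^s_ij Y'^i Y'^j, -Gamma^t_ij Y'^i Y'^j) with the Gammas evaluated at the stage position; h = 0.250000; intermediate values shown to 6 dp
step 0: s = -0.2500, t = -0.5000, ds/dtau = 1.0000, dt/dtau = -0.5000
step 1:
  k1: at (s, t) = (-0.250000, -0.500000), (ds/dtau, dt/dtau) = (1.000000, -0.500000); Gamma_sss = 0.000000, Gamma_sst = 0.000000, Gamma_stt = 0.000000, Gamma_tss = 0.000000, Gamma_tst = 0.000000, Gamma_ttt = 0.000000; k1 = (1.000000, -0.500000, 0.000000, 0.000000)
  k2: at (s, t) = (-0.125000, -0.562500), (ds/dtau, dt/dtau) = (1.000000, -0.500000); Gamma_sss = 0.000000, Gamma_sst = 0.000000, Gamma_stt = 0.000000, Gamma_tss = 0.000000, Gamma_tst = 0.000000, Gamma_ttt = 0.000000; k2 = (1.000000, -0.500000, 0.000000, 0.000000)
  k3: at (s, t) = (-0.125000, -0.562500), (ds/dtau, dt/dtau) = (1.000000, -0.500000); Gamma_sss = 0.000000, Gamma_sst = 0.000000, Gamma_stt = 0.000000, Gamma_tss = 0.000000, Gamma_tst = 0.000000, Gamma_ttt = 0.000000; k3 = (1.000000, -0.500000, 0.000000, 0.000000)
  k4: at (s, t) = (0.000000, -0.625000), (ds/dtau, dt/dtau) = (1.000000, -0.500000); Gamma_sss = 0.000000, Gamma_sst = 0.000000, Gamma_stt = 0.000000, Gamma_tss = 0.000000, Gamma_tst = 0.000000, Gamma_ttt = 0.000000; k4 = (1.000000, -0.500000, 0.000000, 0.000000)
  Y <- Y + (h/6)(k1 + 2k2 + 2k3 + k4): s = 0.0000, t = -0.6250, ds/dtau = 1.0000, dt/dtau = -0.5000
step 2:
  k1: at (s, t) = (0.000000, -0.625000), (ds/dtau, dt/dtau) = (1.000000, -0.500000); Gamma_sss = 0.000000, Gamma_sst = 0.000000, Gamma_stt = 0.000000, Gamma_tss = 0.000000, Gamma_tst = 0.000000, Gamma_ttt = 0.000000; k1 = (1.000000, -0.500000, 0.000000, 0.000000)
  k2: at (s, t) = (0.125000, -0.687500), (ds/dtau, dt/dtau) = (1.000000, -0.500000); Gamma_sss = 0.000000, Gamma_sst = 0.000000, Gamma_stt = 0.000000, Gamma_tss = 0.000000, Gamma_tst = 0.000000, Gamma_ttt = 0.000000; k2 = (1.000000, -0.500000, 0.000000, 0.000000)
  k3: at (s, t) = (0.125000, -0.687500), (ds/dtau, dt/dtau) = (1.000000, -0.500000); Gamma_sss = 0.000000, Gamma_sst = 0.000000, Gamma_stt = 0.000000, Gamma_tss = 0.000000, Gamma_tst = 0.000000, Gamma_ttt = 0.000000; k3 = (1.000000, -0.500000, 0.000000, 0.000000)
  k4: at (s, t) = (0.250000, -0.750000), (ds/dtau, dt/dtau) = (1.000000, -0.500000); Gamma_sss = 0.000000, Gamma_sst = 0.000000, Gamma_stt = 0.000000, Gamma_tss = 0.000000, Gamma_tst = 0.000000, Gamma_ttt = 0.000000; k4 = (1.000000, -0.500000, 0.000000, 0.000000)
  Y <- Y + (h/6)(k1 + 2k2 + 2k3 + k4): s = 0.2500, t = -0.7500, ds/dtau = 1.0000, dt/dtau = -0.5000
step 3:
  k1: at (s, t) = (0.250000, -0.750000), (ds/dtau, dt/dtau) = (1.000000, -0.500000); Gamma_sss = 0.000000, Gamma_sst = 0.000000, Gamma_stt = 0.000000, Gamma_tss = 0.000000, Gamma_tst = 0.000000, Gamma_ttt = 0.000000; k1 = (1.000000, -0.500000, 0.000000, 0.000000)
  k2: at (s, t) = (0.375000, -0.812500), (ds/dtau, dt/dtau) = (1.000000, -0.500000); Gamma_sss = 0.000000, Gamma_sst = 0.000000, Gamma_stt = 0.000000, Gamma_tss = 0.000000, Gamma_tst = 0.000000, Gamma_ttt = 0.000000; k2 = (1.000000, -0.500000, 0.000000, 0.000000)
  k3: at (s, t) = (0.375000, -0.812500), (ds/dtau, dt/dtau) = (1.000000, -0.500000); Gamma_sss = 0.000000, Gamma_sst = 0.000000, Gamma_stt = 0.000000, Gamma_tss = 0.000000, Gamma_tst = 0.000000, Gamma_ttt = 0.000000; k3 = (1.000000, -0.500000, 0.000000, 0.000000)
  k4: at (s, t) = (0.500000, -0.875000), (ds/dtau, dt/dtau) = (1.000000, -0.500000); Gamma_sss = 0.000000, Gamma_sst = 0.000000, Gamma_stt = 0.000000, Gamma_tss = 0.000000, Gamma_tst = 0.000000, Gamma_ttt = 0.000000; k4 = (1.000000, -0.500000, 0.000000, 0.000000)
  Y <- Y + (h/6)(k1 + 2k2 + 2k3 + k4): s = 0.5000, t = -0.8750, ds/dtau = 1.0000, dt/dtau = -0.5000

Answer: s = 0.5000, t = -0.8750, ds/dtau = 1.0000, dt/dtau = -0.5000


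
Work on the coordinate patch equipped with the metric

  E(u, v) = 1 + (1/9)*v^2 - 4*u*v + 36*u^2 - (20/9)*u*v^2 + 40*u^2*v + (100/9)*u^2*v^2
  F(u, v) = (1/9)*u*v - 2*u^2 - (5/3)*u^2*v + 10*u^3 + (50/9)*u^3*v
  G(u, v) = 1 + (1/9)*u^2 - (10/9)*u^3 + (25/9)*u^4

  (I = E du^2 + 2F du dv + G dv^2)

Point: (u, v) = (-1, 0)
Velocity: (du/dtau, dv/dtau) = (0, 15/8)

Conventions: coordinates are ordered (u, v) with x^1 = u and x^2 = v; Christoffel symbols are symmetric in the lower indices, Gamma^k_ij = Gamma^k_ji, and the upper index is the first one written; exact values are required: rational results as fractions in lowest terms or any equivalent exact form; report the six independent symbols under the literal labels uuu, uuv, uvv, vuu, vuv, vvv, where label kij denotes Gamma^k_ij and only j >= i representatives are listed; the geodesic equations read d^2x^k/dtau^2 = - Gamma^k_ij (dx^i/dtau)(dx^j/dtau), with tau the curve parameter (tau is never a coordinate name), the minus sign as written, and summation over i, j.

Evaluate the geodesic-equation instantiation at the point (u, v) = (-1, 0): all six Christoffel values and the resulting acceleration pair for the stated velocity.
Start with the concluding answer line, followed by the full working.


Answer: Gamma_uuu = -36/41, Gamma_uuv = 22/41, Gamma_uvv = 0, Gamma_vuu = 12/41, Gamma_vuv = -22/123, Gamma_vvv = 0; accelerations (d^2u/dtau^2, d^2v/dtau^2) = (0, 0)

E = 37, F = -12, G = 5 at the point
E_u = -72, E_v = 44, F_u = 34, F_v = -22/3, G_u = -44/3, G_v = 0
EG - F^2 = 41;  g^inv = (1/41) * [[5, 12], [12, 37]]
first-kind symbols [ij,l] = (1/2)(d_i g_jl + d_j g_il - d_l g_ij): [uu,u] = E_u/2 = -36, [uu,v] = F_u - E_v/2 = 12, [uv,u] = E_v/2 = 22, [uv,v] = G_u/2 = -22/3, [vv,u] = F_v - G_u/2 = 0, [vv,v] = G_v/2 = 0
Gamma^u_ij = (G*[ij,u] - F*[ij,v])/(EG - F^2), Gamma^v_ij = (E*[ij,v] - F*[ij,u])/(EG - F^2)
Gamma_uuu = -36/41, Gamma_uuv = 22/41, Gamma_uvv = 0, Gamma_vuu = 12/41, Gamma_vuv = -22/123, Gamma_vvv = 0
d^2u/dtau^2 = -(Gamma_uuu*(0)^2 + 2*Gamma_uuv*(0)*(15/8) + Gamma_uvv*(15/8)^2) = 0
d^2v/dtau^2 = -(Gamma_vuu*(0)^2 + 2*Gamma_vuv*(0)*(15/8) + Gamma_vvv*(15/8)^2) = 0


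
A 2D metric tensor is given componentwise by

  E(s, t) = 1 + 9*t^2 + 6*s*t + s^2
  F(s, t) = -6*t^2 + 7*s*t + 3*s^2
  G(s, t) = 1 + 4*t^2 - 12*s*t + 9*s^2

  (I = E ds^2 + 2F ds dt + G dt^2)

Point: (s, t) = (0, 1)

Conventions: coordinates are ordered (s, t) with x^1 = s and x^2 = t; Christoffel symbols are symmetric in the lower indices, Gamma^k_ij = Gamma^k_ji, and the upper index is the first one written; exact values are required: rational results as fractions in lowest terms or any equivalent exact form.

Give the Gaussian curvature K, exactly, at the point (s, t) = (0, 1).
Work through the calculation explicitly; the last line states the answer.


E = 10, F = -6, G = 5, EG - F^2 = 14 at the point
E_s = 6, E_t = 18, F_s = 7, F_t = -12, G_s = -12, G_t = 8
E_tt = 18, F_st = 7, G_ss = 18
Compute both Brioschi determinants and normalise by (EG - F^2)^2.
M1 = [[-E_tt/2 + F_st - G_ss/2, E_s/2, F_s - E_t/2], [F_t - G_s/2, E, F], [G_t/2, F, G]] = [[-11, 3, -2], [-6, 10, -6], [4, -6, 5]]; det M1 = -128
M2 = [[0, E_t/2, G_s/2], [E_t/2, E, F], [G_s/2, F, G]] = [[0, 9, -6], [9, 10, -6], [-6, -6, 5]]; det M2 = -117
det M1 - det M2 = -11; K = -11 / (14)^2 = -11/196

Answer: K = -11/196


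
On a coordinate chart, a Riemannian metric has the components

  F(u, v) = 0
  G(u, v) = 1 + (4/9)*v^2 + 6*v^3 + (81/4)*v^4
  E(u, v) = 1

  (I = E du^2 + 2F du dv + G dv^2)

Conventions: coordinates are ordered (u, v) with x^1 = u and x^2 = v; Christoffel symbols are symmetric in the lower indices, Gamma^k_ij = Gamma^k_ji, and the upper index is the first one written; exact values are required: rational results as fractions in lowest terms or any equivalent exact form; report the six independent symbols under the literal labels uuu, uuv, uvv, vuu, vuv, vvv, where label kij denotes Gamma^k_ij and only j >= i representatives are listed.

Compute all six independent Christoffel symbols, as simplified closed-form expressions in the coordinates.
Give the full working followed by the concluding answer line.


E = 1; F = 0; G = 1 + (4/9)*v^2 + 6*v^3 + (81/4)*v^4
Gamma^k_ij = (1/2) g^{kl} (d_i g_jl + d_j g_il - d_l g_ij), with g^inv = (1/(EG-F^2)) [[G, -F], [-F, E]]
first partials: E_u = 0, E_v = 0, F_u = 0, F_v = 0, G_u = 0, G_v = (8/9)*v + 18*v^2 + 81*v^3
D = EG - F^2 = 1 + (4/9)*v^2 + 6*v^3 + (81/4)*v^4
expanded: Gamma^u_uu = (G E_u - 2F F_u + F E_v)/(2D), Gamma^u_uv = (G E_v - F G_u)/(2D), Gamma^u_vv = (2G F_v - G G_u - F G_v)/(2D), Gamma^v_uu = (2E F_u - E E_v - F E_u)/(2D), Gamma^v_uv = (E G_u - F E_v)/(2D), Gamma^v_vv = (E G_v - 2F F_v + F G_u)/(2D); substitute and cancel common factors

Answer: Gamma_uuu = 0, Gamma_uuv = 0, Gamma_uvv = 0, Gamma_vuu = 0, Gamma_vuv = 0, Gamma_vvv = (1458*v^3 + 324*v^2 + 16*v)/(729*v^4 + 216*v^3 + 16*v^2 + 36)


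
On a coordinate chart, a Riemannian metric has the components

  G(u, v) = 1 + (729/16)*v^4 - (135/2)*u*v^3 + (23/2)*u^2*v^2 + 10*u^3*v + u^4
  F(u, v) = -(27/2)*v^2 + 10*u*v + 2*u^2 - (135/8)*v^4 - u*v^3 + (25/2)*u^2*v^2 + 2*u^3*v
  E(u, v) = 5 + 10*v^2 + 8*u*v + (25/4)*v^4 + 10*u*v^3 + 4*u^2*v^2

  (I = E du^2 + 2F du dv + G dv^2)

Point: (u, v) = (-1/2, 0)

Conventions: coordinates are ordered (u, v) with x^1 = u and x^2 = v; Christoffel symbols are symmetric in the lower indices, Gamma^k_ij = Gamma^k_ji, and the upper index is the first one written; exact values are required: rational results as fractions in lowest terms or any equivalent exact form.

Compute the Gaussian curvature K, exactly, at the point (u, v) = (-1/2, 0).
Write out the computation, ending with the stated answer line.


E = 5, F = 1/2, G = 17/16, EG - F^2 = 81/16 at the point
E_u = 0, E_v = -4, F_u = -2, F_v = -21/4, G_u = -1/2, G_v = -5/4
E_vv = 22, F_uv = 23/2, G_uu = 3
K follows from Brioschi's formula, (det M1 - det M2)/(EG - F^2)^2.
M1 = [[-E_vv/2 + F_uv - G_uu/2, E_u/2, F_u - E_v/2], [F_v - G_u/2, E, F], [G_v/2, F, G]] = [[-1, 0, 0], [-5, 5, 1/2], [-5/8, 1/2, 17/16]]; det M1 = -81/16
M2 = [[0, E_v/2, G_u/2], [E_v/2, E, F], [G_u/2, F, G]] = [[0, -2, -1/4], [-2, 5, 1/2], [-1/4, 1/2, 17/16]]; det M2 = -65/16
det M1 - det M2 = -1; K = -1 / (81/16)^2 = -256/6561

Answer: K = -256/6561


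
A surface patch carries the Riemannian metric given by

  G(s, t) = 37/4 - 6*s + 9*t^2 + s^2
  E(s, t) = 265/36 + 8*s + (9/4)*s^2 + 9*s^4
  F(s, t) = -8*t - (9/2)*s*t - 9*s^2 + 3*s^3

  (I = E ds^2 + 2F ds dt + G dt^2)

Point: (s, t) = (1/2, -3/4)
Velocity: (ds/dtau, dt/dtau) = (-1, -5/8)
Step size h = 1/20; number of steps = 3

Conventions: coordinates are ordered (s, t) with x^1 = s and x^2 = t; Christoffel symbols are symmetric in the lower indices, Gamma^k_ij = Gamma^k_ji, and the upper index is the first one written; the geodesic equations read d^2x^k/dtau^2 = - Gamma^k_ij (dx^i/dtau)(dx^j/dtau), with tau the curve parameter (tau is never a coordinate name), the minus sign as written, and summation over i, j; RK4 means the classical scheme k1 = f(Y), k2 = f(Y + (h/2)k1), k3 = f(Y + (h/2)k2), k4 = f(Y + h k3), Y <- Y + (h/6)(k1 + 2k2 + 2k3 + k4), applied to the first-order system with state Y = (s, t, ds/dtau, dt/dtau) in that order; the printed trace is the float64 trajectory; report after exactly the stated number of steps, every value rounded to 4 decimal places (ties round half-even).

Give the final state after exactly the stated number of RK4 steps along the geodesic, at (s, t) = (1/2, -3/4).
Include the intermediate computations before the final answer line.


f(Y) = (ds/dtau, dt/dtau, -Gamma^s_ij Y'^i Y'^j, -Gamma^t_ij Y'^i Y'^j) with the Gammas evaluated at the stage position; h = 0.050000; intermediate values shown to 6 dp
step 0: s = 0.5000, t = -0.7500, ds/dtau = -1.0000, dt/dtau = -0.6250
step 1:
  k1: at (s, t) = (0.500000, -0.750000), (ds/dtau, dt/dtau) = (-1.000000, -0.625000); Gamma_sss = 0.948502, Gamma_sst = 0.131403, Gamma_stt = -0.455530, Gamma_tss = -0.768707, Gamma_tst = -0.282273, Gamma_ttt = -0.354788; k1 = (-1.000000, -0.625000, -0.934815, 1.260137)
  k2: at (s, t) = (0.475000, -0.765625), (ds/dtau, dt/dtau) = (-1.023370, -0.593497); Gamma_sss = 0.946094, Gamma_sst = 0.141905, Gamma_stt = -0.454003, Gamma_tss = -0.739436, Gamma_tst = -0.284329, Gamma_ttt = -0.348098; k2 = (-1.023370, -0.593497, -1.003292, 1.242398)
  k3: at (s, t) = (0.474416, -0.764837), (ds/dtau, dt/dtau) = (-1.025082, -0.593940); Gamma_sss = 0.945400, Gamma_sst = 0.141949, Gamma_stt = -0.454382, Gamma_tss = -0.738915, Gamma_tst = -0.284515, Gamma_ttt = -0.347777; k3 = (-1.025082, -0.593940, -1.005977, 1.245577)
  k4: at (s, t) = (0.448746, -0.779697), (ds/dtau, dt/dtau) = (-1.050299, -0.562721); Gamma_sss = 0.941039, Gamma_sst = 0.152925, Gamma_stt = -0.452442, Gamma_tss = -0.707876, Gamma_tst = -0.287011, Gamma_ttt = -0.341784; k4 = (-1.050299, -0.562721, -1.075583, 1.228367)
  Y <- Y + (h/6)(k1 + 2k2 + 2k3 + k4): s = 0.4488, t = -0.7797, ds/dtau = -1.0502, dt/dtau = -0.5628
step 2:
  k1: at (s, t) = (0.448773, -0.779688), (ds/dtau, dt/dtau) = (-1.050241, -0.562796); Gamma_sss = 0.941048, Gamma_sst = 0.152914, Gamma_stt = -0.452441, Gamma_tss = -0.707909, Gamma_tst = -0.287007, Gamma_ttt = -0.341791; k1 = (-1.050241, -0.562796, -1.075442, 1.228371)
  k2: at (s, t) = (0.422517, -0.793758), (ds/dtau, dt/dtau) = (-1.077127, -0.532087); Gamma_sss = 0.934599, Gamma_sst = 0.164319, Gamma_stt = -0.450002, Gamma_tss = -0.675097, Gamma_tst = -0.289885, Gamma_ttt = -0.336546; k2 = (-1.077127, -0.532087, -1.145272, 1.210812)
  k3: at (s, t) = (0.421845, -0.792990), (ds/dtau, dt/dtau) = (-1.078873, -0.532526); Gamma_sss = 0.933834, Gamma_sst = 0.164396, Gamma_stt = -0.450374, Gamma_tss = -0.674380, Gamma_tst = -0.290073, Gamma_ttt = -0.336219; k3 = (-1.078873, -0.532526, -1.148133, 1.213612)
  k4: at (s, t) = (0.394830, -0.806315), (ds/dtau, dt/dtau) = (-1.107648, -0.502116); Gamma_sss = 0.925004, Gamma_sst = 0.176271, Gamma_stt = -0.447341, Gamma_tss = -0.639378, Gamma_tst = -0.293289, Gamma_ttt = -0.331731; k4 = (-1.107648, -0.502116, -1.218160, 1.194314)
  Y <- Y + (h/6)(k1 + 2k2 + 2k3 + k4): s = 0.3949, t = -0.8063, ds/dtau = -1.1076, dt/dtau = -0.5022
step 3:
  k1: at (s, t) = (0.394858, -0.806306), (ds/dtau, dt/dtau) = (-1.107578, -0.502200); Gamma_sss = 0.925017, Gamma_sst = 0.176259, Gamma_stt = -0.447342, Gamma_tss = -0.639414, Gamma_tst = -0.293285, Gamma_ttt = -0.331736; k1 = (-1.107578, -0.502200, -1.218002, 1.194319)
  k2: at (s, t) = (0.367168, -0.818861), (ds/dtau, dt/dtau) = (-1.138028, -0.472342); Gamma_sss = 0.913645, Gamma_sst = 0.188527, Gamma_stt = -0.443633, Gamma_tss = -0.602219, Gamma_tst = -0.296761, Gamma_ttt = -0.328051; k2 = (-1.138028, -0.472342, -1.286972, 1.172171)
  k3: at (s, t) = (0.366407, -0.818115), (ds/dtau, dt/dtau) = (-1.139752, -0.472896); Gamma_sss = 0.912784, Gamma_sst = 0.188635, Gamma_stt = -0.443985, Gamma_tss = -0.601282, Gamma_tst = -0.296948, Gamma_ttt = -0.327732; k3 = (-1.139752, -0.472896, -1.289793, 1.174477)
  k4: at (s, t) = (0.337870, -0.829951), (ds/dtau, dt/dtau) = (-1.172068, -0.443476); Gamma_sss = 0.898510, Gamma_sst = 0.201300, Gamma_stt = -0.439488, Gamma_tss = -0.561443, Gamma_tst = -0.300612, Gamma_ttt = -0.324877; k4 = (-1.172068, -0.443476, -1.357151, 1.147678)
  Y <- Y + (h/6)(k1 + 2k2 + 2k3 + k4): s = 0.3379, t = -0.8299, ds/dtau = -1.1720, dt/dtau = -0.4436

Answer: s = 0.3379, t = -0.8299, ds/dtau = -1.1720, dt/dtau = -0.4436
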